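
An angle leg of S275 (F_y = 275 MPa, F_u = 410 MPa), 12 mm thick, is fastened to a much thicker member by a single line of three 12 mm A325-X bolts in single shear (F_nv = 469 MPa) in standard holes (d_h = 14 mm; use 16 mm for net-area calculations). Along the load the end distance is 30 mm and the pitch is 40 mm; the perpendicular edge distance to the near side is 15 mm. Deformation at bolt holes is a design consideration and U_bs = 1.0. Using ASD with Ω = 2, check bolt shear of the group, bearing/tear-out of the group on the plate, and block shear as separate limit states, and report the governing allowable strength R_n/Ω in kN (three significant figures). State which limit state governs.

79.6 kN (bolt shear governs)

Bolt shear: A_b = π·12²/4 = 113.1 mm²; R_n = 469 × 113.1 × 3 × 1 / 1000 = 159.1 kN → 159.1 / 2 = 79.6 kN.
Bearing: edge l_c = 23, r_n = 135.8 kN; interior l_c = 26, r_n = 141.7 kN; R_n = 135.8 + 2·141.7 = 419.2 kN → 210 kN.
Block shear: A_gv = 1320, A_nv = 840, A_nt = 84 mm²; R_n = min(0.6F_uA_nv, 0.6F_yA_gv) + U_bs·F_u·A_nt = 241.1 kN → 121 kN.
Bolt shear governs: 79.6 kN.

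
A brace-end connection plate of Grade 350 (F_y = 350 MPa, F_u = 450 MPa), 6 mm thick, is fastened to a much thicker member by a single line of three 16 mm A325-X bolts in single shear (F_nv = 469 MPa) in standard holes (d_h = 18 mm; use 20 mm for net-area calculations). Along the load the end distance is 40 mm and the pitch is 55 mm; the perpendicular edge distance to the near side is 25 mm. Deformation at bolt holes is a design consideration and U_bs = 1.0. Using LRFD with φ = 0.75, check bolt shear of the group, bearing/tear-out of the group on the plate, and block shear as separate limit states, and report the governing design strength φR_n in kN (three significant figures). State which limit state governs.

Bolt shear: A_b = π·16²/4 = 201.1 mm²; R_n = 469 × 201.1 × 3 × 1 / 1000 = 282.9 kN → 0.75 × 282.9 = 212 kN.
Bearing: edge l_c = 31, r_n = 100.4 kN; interior l_c = 37, r_n = 103.7 kN; R_n = 100.4 + 2·103.7 = 307.8 kN → 231 kN.
Block shear: A_gv = 900, A_nv = 600, A_nt = 90 mm²; R_n = min(0.6F_uA_nv, 0.6F_yA_gv) + U_bs·F_u·A_nt = 202.5 kN → 152 kN.
Block shear governs: 152 kN.

152 kN (block shear governs)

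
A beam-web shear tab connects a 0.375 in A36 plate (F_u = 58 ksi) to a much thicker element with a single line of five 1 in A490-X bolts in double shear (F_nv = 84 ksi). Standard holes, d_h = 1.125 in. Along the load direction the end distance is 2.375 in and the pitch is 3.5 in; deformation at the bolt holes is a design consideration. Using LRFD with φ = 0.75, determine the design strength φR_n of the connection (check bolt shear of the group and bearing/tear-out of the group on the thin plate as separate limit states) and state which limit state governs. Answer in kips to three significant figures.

192 kips (bearing governs)

Bolt shear: A_b = π·1²/4 = 0.7854 in²; R_n = 84 × 0.7854 × 5 × 2 = 659.7 kips → 0.75 × 659.7 = 495 kips.
Bearing (1.2 l_c t F_u ≤ 2.4 d t F_u): upper limit = 2.4·1·0.375·58 = 52.2 kips.
  Edge l_c = 2.375 − 1.125/2 = 1.812 → r_n = 47.31 kips; interior l_c = 3.5 − 1.125 = 2.375 → r_n = 52.2 kips.
  R_n,bearing = 1·47.31 + 4·52.2 = 256.1 kips → 0.75 × 256.1 = 192 kips.
Bearing governs: 192 kips.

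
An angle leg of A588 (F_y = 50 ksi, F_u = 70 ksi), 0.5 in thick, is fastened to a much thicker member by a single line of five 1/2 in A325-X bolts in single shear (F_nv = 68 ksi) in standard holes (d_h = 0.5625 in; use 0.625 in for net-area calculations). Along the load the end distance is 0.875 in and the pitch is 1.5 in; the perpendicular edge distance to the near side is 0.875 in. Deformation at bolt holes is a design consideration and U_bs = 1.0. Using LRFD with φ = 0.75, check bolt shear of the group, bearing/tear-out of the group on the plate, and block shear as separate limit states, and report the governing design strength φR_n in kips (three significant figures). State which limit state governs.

Bolt shear: A_b = π·0.5²/4 = 0.1963 in²; R_n = 68 × 0.1963 × 5 × 1 = 66.76 kips → 0.75 × 66.76 = 50.1 kips.
Bearing: edge l_c = 0.5938, r_n = 24.94 kips; interior l_c = 0.9375, r_n = 39.38 kips; R_n = 24.94 + 4·39.38 = 182.4 kips → 137 kips.
Block shear: A_gv = 3.438, A_nv = 2.031, A_nt = 0.2812 in²; R_n = min(0.6F_uA_nv, 0.6F_yA_gv) + U_bs·F_u·A_nt = 105 kips → 78.8 kips.
Bolt shear governs: 50.1 kips.

50.1 kips (bolt shear governs)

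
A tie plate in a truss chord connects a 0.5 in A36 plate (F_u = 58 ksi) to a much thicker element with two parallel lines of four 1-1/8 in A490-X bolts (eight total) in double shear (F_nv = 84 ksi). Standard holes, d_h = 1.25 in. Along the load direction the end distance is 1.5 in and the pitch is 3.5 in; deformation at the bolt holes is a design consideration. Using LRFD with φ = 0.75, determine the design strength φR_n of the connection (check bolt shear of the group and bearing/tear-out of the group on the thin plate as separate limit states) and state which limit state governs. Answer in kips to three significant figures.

398 kips (bearing governs)

Bolt shear: A_b = π·1.125²/4 = 0.994 in²; R_n = 84 × 0.994 × 8 × 2 = 1336 kips → 0.75 × 1336 = 1000 kips.
Bearing (1.2 l_c t F_u ≤ 2.4 d t F_u): upper limit = 2.4·1.125·0.5·58 = 78.3 kips.
  Edge l_c = 1.5 − 1.25/2 = 0.875 → r_n = 30.45 kips; interior l_c = 3.5 − 1.25 = 2.25 → r_n = 78.3 kips.
  R_n,bearing = 2·30.45 + 6·78.3 = 530.7 kips → 0.75 × 530.7 = 398 kips.
Bearing governs: 398 kips.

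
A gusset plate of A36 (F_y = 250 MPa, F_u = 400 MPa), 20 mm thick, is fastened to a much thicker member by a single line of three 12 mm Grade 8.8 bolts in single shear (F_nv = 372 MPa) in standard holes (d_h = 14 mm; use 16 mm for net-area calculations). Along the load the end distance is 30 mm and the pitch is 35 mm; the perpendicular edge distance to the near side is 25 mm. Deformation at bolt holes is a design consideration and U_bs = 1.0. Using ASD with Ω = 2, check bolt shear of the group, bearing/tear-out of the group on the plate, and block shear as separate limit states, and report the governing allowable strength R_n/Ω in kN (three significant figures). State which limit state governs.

63.1 kN (bolt shear governs)

Bolt shear: A_b = π·12²/4 = 113.1 mm²; R_n = 372 × 113.1 × 3 × 1 / 1000 = 126.2 kN → 126.2 / 2 = 63.1 kN.
Bearing: edge l_c = 23, r_n = 220.8 kN; interior l_c = 21, r_n = 201.6 kN; R_n = 220.8 + 2·201.6 = 624 kN → 312 kN.
Block shear: A_gv = 2000, A_nv = 1200, A_nt = 340 mm²; R_n = min(0.6F_uA_nv, 0.6F_yA_gv) + U_bs·F_u·A_nt = 424 kN → 212 kN.
Bolt shear governs: 63.1 kN.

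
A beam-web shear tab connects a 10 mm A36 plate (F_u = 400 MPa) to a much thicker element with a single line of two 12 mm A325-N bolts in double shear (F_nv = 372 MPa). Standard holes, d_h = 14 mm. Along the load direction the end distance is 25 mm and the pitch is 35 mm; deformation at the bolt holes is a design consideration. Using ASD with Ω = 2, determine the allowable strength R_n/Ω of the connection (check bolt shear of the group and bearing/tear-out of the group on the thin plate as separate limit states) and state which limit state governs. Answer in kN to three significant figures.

Bolt shear: A_b = π·12²/4 = 113.1 mm²; R_n = 372 × 113.1 × 2 × 2 / 1000 = 168.3 kN → 168.3 / 2 = 84.1 kN.
Bearing (1.2 l_c t F_u ≤ 2.4 d t F_u): upper limit = 2.4·12·10·400 / 1000 = 115.2 kN.
  Edge l_c = 25 − 14/2 = 18 → r_n = 86.4 kN; interior l_c = 35 − 14 = 21 → r_n = 100.8 kN.
  R_n,bearing = 1·86.4 + 1·100.8 = 187.2 kN → 187.2 / 2 = 93.6 kN.
Bolt shear governs: 84.1 kN.

84.1 kN (bolt shear governs)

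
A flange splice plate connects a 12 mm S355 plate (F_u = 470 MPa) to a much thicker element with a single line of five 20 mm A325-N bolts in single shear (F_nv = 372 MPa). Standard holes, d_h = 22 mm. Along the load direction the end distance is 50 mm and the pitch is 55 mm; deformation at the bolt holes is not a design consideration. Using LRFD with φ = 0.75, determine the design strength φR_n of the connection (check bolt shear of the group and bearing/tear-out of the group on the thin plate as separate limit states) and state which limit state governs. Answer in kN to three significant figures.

438 kN (bolt shear governs)

Bolt shear: A_b = π·20²/4 = 314.2 mm²; R_n = 372 × 314.2 × 5 × 1 / 1000 = 584.3 kN → 0.75 × 584.3 = 438 kN.
Bearing (1.5 l_c t F_u ≤ 3.0 d t F_u): upper limit = 3.0·20·12·470 / 1000 = 338.4 kN.
  Edge l_c = 50 − 22/2 = 39 → r_n = 329.9 kN; interior l_c = 55 − 22 = 33 → r_n = 279.2 kN.
  R_n,bearing = 1·329.9 + 4·279.2 = 1447 kN → 0.75 × 1447 = 1080 kN.
Bolt shear governs: 438 kN.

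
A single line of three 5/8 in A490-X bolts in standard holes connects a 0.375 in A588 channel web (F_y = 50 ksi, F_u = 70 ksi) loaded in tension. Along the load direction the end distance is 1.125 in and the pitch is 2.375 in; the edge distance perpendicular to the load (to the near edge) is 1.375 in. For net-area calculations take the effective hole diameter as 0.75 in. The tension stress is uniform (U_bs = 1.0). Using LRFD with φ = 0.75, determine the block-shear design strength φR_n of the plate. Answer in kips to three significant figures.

Shear plane L_v = 1.125 + 2·2.375 = 5.875 in; A_gv = 5.875 × 0.375 = 2.203 in².
A_nv = (5.875 − 2.5·0.75) × 0.375 = 1.5 in².
A_nt = (1.375 − 0.5·0.75) × 0.375 = 0.375 in².
0.6 F_u A_nv = 63 kips; 0.6 F_y A_gv = 66.09 kips → shear rupture governs the shear term.
R_n = 63 + 1.0 × 70 × 0.375 = 89.25 kips.
Design strength φR_n = 0.75 × 89.25 = 66.9 kips.

66.9 kips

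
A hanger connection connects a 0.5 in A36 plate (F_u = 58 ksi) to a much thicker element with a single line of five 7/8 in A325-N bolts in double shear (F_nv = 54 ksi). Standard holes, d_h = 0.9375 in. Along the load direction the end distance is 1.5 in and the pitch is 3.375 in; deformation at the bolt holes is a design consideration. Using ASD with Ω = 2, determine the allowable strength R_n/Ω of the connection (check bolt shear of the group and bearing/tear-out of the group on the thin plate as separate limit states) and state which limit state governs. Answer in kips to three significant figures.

140 kips (bearing governs)

Bolt shear: A_b = π·0.875²/4 = 0.6013 in²; R_n = 54 × 0.6013 × 5 × 2 = 324.7 kips → 324.7 / 2 = 162 kips.
Bearing (1.2 l_c t F_u ≤ 2.4 d t F_u): upper limit = 2.4·0.875·0.5·58 = 60.9 kips.
  Edge l_c = 1.5 − 0.9375/2 = 1.031 → r_n = 35.89 kips; interior l_c = 3.375 − 0.9375 = 2.438 → r_n = 60.9 kips.
  R_n,bearing = 1·35.89 + 4·60.9 = 279.5 kips → 279.5 / 2 = 140 kips.
Bearing governs: 140 kips.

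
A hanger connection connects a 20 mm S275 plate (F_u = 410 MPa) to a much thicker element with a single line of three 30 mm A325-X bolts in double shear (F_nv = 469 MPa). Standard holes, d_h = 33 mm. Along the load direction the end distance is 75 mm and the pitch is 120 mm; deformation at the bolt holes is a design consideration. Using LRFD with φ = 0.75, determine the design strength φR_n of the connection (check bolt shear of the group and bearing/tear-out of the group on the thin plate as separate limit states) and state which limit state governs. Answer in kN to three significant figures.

Bolt shear: A_b = π·30²/4 = 706.9 mm²; R_n = 469 × 706.9 × 3 × 2 / 1000 = 1989 kN → 0.75 × 1989 = 1490 kN.
Bearing (1.2 l_c t F_u ≤ 2.4 d t F_u): upper limit = 2.4·30·20·410 / 1000 = 590.4 kN.
  Edge l_c = 75 − 33/2 = 58.5 → r_n = 575.6 kN; interior l_c = 120 − 33 = 87 → r_n = 590.4 kN.
  R_n,bearing = 1·575.6 + 2·590.4 = 1756 kN → 0.75 × 1756 = 1320 kN.
Bearing governs: 1320 kN.

1320 kN (bearing governs)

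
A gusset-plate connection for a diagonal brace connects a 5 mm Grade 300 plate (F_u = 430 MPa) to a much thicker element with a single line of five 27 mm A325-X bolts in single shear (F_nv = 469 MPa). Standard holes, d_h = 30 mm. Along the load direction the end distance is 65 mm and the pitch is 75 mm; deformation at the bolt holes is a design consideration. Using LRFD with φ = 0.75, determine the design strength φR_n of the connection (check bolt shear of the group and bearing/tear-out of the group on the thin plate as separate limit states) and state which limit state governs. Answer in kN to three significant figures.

445 kN (bearing governs)

Bolt shear: A_b = π·27²/4 = 572.6 mm²; R_n = 469 × 572.6 × 5 × 1 / 1000 = 1343 kN → 0.75 × 1343 = 1010 kN.
Bearing (1.2 l_c t F_u ≤ 2.4 d t F_u): upper limit = 2.4·27·5·430 / 1000 = 139.3 kN.
  Edge l_c = 65 − 30/2 = 50 → r_n = 129 kN; interior l_c = 75 − 30 = 45 → r_n = 116.1 kN.
  R_n,bearing = 1·129 + 4·116.1 = 593.4 kN → 0.75 × 593.4 = 445 kN.
Bearing governs: 445 kN.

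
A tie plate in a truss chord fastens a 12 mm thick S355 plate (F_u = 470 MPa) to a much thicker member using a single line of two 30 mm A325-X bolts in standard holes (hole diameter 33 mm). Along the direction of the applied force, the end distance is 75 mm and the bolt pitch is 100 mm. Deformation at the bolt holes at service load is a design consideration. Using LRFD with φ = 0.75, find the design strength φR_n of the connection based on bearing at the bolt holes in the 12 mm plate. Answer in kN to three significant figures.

Per bolt r_n = 1.2 l_c t F_u ≤ 2.4 d t F_u; upper limit = 2.4 × 30 × 12 × 470 / 1000 = 406.1 kN.
Edge bolt: l_c = 75 − 33/2 = 58.5 mm → 1.2 × 58.5 × 12 × 470 / 1000 = 395.9 → r_n = 395.9 kN.
Interior bolts: l_c = 100 − 33 = 67 mm → 1.2 × 67 × 12 × 470 / 1000 = 453.5 → r_n = 406.1 kN.
R_n = 1 × 395.9 + 1 × 406.1 = 802 kN.
Design strength φR_n = 0.75 × 802 = 602 kN.

602 kN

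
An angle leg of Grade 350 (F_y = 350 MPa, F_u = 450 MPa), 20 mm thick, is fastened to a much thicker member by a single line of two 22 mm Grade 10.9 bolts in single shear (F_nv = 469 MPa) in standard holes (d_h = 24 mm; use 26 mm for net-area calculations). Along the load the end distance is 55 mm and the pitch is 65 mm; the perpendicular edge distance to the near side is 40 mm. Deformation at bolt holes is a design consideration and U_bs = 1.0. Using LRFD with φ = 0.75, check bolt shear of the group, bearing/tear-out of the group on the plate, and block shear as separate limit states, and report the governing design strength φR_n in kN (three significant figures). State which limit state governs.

267 kN (bolt shear governs)

Bolt shear: A_b = π·22²/4 = 380.1 mm²; R_n = 469 × 380.1 × 2 × 1 / 1000 = 356.6 kN → 0.75 × 356.6 = 267 kN.
Bearing: edge l_c = 43, r_n = 464.4 kN; interior l_c = 41, r_n = 442.8 kN; R_n = 464.4 + 1·442.8 = 907.2 kN → 680 kN.
Block shear: A_gv = 2400, A_nv = 1620, A_nt = 540 mm²; R_n = min(0.6F_uA_nv, 0.6F_yA_gv) + U_bs·F_u·A_nt = 680.4 kN → 510 kN.
Bolt shear governs: 267 kN.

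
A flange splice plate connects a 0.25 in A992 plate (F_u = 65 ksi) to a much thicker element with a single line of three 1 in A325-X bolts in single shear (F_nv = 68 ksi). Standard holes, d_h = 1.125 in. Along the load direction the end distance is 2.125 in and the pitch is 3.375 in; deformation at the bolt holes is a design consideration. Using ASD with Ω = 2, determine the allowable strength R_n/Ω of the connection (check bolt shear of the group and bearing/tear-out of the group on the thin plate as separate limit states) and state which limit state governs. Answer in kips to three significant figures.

Bolt shear: A_b = π·1²/4 = 0.7854 in²; R_n = 68 × 0.7854 × 3 × 1 = 160.2 kips → 160.2 / 2 = 80.1 kips.
Bearing (1.2 l_c t F_u ≤ 2.4 d t F_u): upper limit = 2.4·1·0.25·65 = 39 kips.
  Edge l_c = 2.125 − 1.125/2 = 1.562 → r_n = 30.47 kips; interior l_c = 3.375 − 1.125 = 2.25 → r_n = 39 kips.
  R_n,bearing = 1·30.47 + 2·39 = 108.5 kips → 108.5 / 2 = 54.2 kips.
Bearing governs: 54.2 kips.

54.2 kips (bearing governs)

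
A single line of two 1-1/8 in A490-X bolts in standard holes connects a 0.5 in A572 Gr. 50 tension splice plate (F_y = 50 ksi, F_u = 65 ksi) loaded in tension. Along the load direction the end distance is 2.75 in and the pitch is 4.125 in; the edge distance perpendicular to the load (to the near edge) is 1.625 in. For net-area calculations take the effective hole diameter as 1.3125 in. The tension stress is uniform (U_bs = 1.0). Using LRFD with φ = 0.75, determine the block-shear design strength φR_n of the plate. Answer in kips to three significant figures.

Shear plane L_v = 2.75 + 1·4.125 = 6.875 in; A_gv = 6.875 × 0.5 = 3.438 in².
A_nv = (6.875 − 1.5·1.3125) × 0.5 = 2.453 in².
A_nt = (1.625 − 0.5·1.3125) × 0.5 = 0.4844 in².
0.6 F_u A_nv = 95.67 kips; 0.6 F_y A_gv = 103.1 kips → shear rupture governs the shear term.
R_n = 95.67 + 1.0 × 65 × 0.4844 = 127.2 kips.
Design strength φR_n = 0.75 × 127.2 = 95.4 kips.

95.4 kips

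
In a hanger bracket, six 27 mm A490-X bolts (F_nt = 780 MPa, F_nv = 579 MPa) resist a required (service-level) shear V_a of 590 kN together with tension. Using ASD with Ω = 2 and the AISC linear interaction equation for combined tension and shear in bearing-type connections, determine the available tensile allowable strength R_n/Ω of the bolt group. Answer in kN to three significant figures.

A_b = π·27²/4 = 572.6 mm²; f_rv = 590 × 1000 / (6 × 572.6) = 171.7 MPa.
F'_nt = 1.3 F_nt − (Ω F_nt / F_nv) f_rv = 1.3·780 − (2·780/579)·171.7 = 551.3 MPa, capped at F_nt → F'_nt = 551.3 MPa.
R_n = F'_nt · A_b · n = 551.3 × 572.6 × 6 / 1000 = 1894 kN.
Allowable strength R_n/Ω = 1894 / 2 = 947 kN.

947 kN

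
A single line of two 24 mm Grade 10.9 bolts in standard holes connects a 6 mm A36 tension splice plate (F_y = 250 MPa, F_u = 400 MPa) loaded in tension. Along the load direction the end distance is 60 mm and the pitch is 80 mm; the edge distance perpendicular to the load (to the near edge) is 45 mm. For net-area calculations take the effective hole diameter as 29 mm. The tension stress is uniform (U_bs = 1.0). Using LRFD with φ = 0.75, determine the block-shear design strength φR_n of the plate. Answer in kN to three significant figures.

149 kN

Shear plane L_v = 60 + 1·80 = 140 mm; A_gv = 140 × 6 = 840 mm².
A_nv = (140 − 1.5·29) × 6 = 579 mm².
A_nt = (45 − 0.5·29) × 6 = 183 mm².
0.6 F_u A_nv = 139 kN; 0.6 F_y A_gv = 126 kN → shear yielding governs the shear term.
R_n = 126 + 1.0 × 400 × 183 / 1000 = 199.2 kN.
Design strength φR_n = 0.75 × 199.2 = 149 kN.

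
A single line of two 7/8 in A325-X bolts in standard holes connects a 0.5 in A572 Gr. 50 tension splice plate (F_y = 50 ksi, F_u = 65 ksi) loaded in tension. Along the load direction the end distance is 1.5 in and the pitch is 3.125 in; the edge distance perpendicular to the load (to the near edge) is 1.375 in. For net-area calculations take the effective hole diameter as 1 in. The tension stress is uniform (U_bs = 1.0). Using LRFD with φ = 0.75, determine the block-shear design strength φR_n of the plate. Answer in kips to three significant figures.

67 kips

Shear plane L_v = 1.5 + 1·3.125 = 4.625 in; A_gv = 4.625 × 0.5 = 2.312 in².
A_nv = (4.625 − 1.5·1) × 0.5 = 1.562 in².
A_nt = (1.375 − 0.5·1) × 0.5 = 0.4375 in².
0.6 F_u A_nv = 60.94 kips; 0.6 F_y A_gv = 69.38 kips → shear rupture governs the shear term.
R_n = 60.94 + 1.0 × 65 × 0.4375 = 89.38 kips.
Design strength φR_n = 0.75 × 89.38 = 67 kips.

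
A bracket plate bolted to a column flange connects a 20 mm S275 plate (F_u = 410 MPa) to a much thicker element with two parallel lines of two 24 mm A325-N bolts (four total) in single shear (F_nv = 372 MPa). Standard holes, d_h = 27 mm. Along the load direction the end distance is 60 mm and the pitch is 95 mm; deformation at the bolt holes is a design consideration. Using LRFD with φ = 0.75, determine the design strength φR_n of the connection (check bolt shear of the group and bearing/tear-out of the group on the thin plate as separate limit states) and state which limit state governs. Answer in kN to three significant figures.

Bolt shear: A_b = π·24²/4 = 452.4 mm²; R_n = 372 × 452.4 × 4 × 1 / 1000 = 673.2 kN → 0.75 × 673.2 = 505 kN.
Bearing (1.2 l_c t F_u ≤ 2.4 d t F_u): upper limit = 2.4·24·20·410 / 1000 = 472.3 kN.
  Edge l_c = 60 − 27/2 = 46.5 → r_n = 457.6 kN; interior l_c = 95 − 27 = 68 → r_n = 472.3 kN.
  R_n,bearing = 2·457.6 + 2·472.3 = 1860 kN → 0.75 × 1860 = 1390 kN.
Bolt shear governs: 505 kN.

505 kN (bolt shear governs)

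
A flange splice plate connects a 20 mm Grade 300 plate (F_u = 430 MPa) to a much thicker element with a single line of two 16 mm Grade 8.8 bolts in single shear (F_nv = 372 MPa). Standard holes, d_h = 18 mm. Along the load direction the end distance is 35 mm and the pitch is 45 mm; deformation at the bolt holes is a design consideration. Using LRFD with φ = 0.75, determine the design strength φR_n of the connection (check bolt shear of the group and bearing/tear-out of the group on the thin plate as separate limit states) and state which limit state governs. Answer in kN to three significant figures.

112 kN (bolt shear governs)

Bolt shear: A_b = π·16²/4 = 201.1 mm²; R_n = 372 × 201.1 × 2 × 1 / 1000 = 149.6 kN → 0.75 × 149.6 = 112 kN.
Bearing (1.2 l_c t F_u ≤ 2.4 d t F_u): upper limit = 2.4·16·20·430 / 1000 = 330.2 kN.
  Edge l_c = 35 − 18/2 = 26 → r_n = 268.3 kN; interior l_c = 45 − 18 = 27 → r_n = 278.6 kN.
  R_n,bearing = 1·268.3 + 1·278.6 = 547 kN → 0.75 × 547 = 410 kN.
Bolt shear governs: 112 kN.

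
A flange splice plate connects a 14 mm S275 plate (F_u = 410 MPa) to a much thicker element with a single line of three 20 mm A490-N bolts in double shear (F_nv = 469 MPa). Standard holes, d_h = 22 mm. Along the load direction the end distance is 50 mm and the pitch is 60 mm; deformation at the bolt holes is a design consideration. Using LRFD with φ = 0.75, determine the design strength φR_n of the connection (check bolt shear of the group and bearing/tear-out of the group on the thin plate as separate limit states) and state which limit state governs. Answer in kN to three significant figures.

Bolt shear: A_b = π·20²/4 = 314.2 mm²; R_n = 469 × 314.2 × 3 × 2 / 1000 = 884 kN → 0.75 × 884 = 663 kN.
Bearing (1.2 l_c t F_u ≤ 2.4 d t F_u): upper limit = 2.4·20·14·410 / 1000 = 275.5 kN.
  Edge l_c = 50 − 22/2 = 39 → r_n = 268.6 kN; interior l_c = 60 − 22 = 38 → r_n = 261.7 kN.
  R_n,bearing = 1·268.6 + 2·261.7 = 792.1 kN → 0.75 × 792.1 = 594 kN.
Bearing governs: 594 kN.

594 kN (bearing governs)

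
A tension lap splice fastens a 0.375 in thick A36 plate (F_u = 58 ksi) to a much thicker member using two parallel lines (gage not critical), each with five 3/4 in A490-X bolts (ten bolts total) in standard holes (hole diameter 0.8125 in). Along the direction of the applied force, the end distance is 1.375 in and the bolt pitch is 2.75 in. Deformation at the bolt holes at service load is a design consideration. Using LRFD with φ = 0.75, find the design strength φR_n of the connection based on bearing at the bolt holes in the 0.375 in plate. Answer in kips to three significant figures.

273 kips

Per bolt r_n = 1.2 l_c t F_u ≤ 2.4 d t F_u; upper limit = 2.4 × 0.75 × 0.375 × 58 = 39.15 kips.
Edge bolt: l_c = 1.375 − 0.8125/2 = 0.9688 in → 1.2 × 0.9688 × 0.375 × 58 = 25.28 → r_n = 25.28 kips.
Interior bolts: l_c = 2.75 − 0.8125 = 1.938 in → 1.2 × 1.938 × 0.375 × 58 = 50.57 → r_n = 39.15 kips.
R_n = 2 × 25.28 + 8 × 39.15 = 363.8 kips.
Design strength φR_n = 0.75 × 363.8 = 273 kips.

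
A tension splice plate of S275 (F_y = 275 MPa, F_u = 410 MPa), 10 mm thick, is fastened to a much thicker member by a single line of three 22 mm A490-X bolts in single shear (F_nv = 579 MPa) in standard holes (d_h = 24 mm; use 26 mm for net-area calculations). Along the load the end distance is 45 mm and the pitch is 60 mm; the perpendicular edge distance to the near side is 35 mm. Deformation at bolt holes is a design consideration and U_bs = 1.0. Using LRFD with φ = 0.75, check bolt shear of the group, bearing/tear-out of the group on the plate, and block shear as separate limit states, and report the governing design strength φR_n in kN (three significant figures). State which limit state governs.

252 kN (block shear governs)

Bolt shear: A_b = π·22²/4 = 380.1 mm²; R_n = 579 × 380.1 × 3 × 1 / 1000 = 660.3 kN → 0.75 × 660.3 = 495 kN.
Bearing: edge l_c = 33, r_n = 162.4 kN; interior l_c = 36, r_n = 177.1 kN; R_n = 162.4 + 2·177.1 = 516.6 kN → 387 kN.
Block shear: A_gv = 1650, A_nv = 1000, A_nt = 220 mm²; R_n = min(0.6F_uA_nv, 0.6F_yA_gv) + U_bs·F_u·A_nt = 336.2 kN → 252 kN.
Block shear governs: 252 kN.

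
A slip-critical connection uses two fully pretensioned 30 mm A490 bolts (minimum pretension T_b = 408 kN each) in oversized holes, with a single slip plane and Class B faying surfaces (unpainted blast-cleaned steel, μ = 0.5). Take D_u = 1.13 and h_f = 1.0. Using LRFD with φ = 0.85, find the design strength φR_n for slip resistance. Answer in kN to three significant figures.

392 kN

R_n = μ · D_u · h_f · T_b · n_s · n_b = 0.5 × 1.13 × 1.0 × 408 × 1 × 2 = 461 kN.
Design strength φR_n = 0.85 × 461 = 392 kN.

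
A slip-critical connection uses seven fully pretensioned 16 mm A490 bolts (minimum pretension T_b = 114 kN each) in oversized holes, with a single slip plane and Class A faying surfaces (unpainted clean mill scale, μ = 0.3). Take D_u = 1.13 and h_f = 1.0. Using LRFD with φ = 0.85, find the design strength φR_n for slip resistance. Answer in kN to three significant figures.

230 kN

R_n = μ · D_u · h_f · T_b · n_s · n_b = 0.3 × 1.13 × 1.0 × 114 × 1 × 7 = 270.5 kN.
Design strength φR_n = 0.85 × 270.5 = 230 kN.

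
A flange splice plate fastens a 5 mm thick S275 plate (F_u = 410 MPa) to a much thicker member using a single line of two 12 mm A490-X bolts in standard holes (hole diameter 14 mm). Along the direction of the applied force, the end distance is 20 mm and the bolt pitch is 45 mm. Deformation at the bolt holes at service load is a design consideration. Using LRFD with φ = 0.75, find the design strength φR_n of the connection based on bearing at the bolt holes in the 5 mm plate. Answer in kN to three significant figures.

Per bolt r_n = 1.2 l_c t F_u ≤ 2.4 d t F_u; upper limit = 2.4 × 12 × 5 × 410 / 1000 = 59.04 kN.
Edge bolt: l_c = 20 − 14/2 = 13 mm → 1.2 × 13 × 5 × 410 / 1000 = 31.98 → r_n = 31.98 kN.
Interior bolts: l_c = 45 − 14 = 31 mm → 1.2 × 31 × 5 × 410 / 1000 = 76.26 → r_n = 59.04 kN.
R_n = 1 × 31.98 + 1 × 59.04 = 91.02 kN.
Design strength φR_n = 0.75 × 91.02 = 68.3 kN.

68.3 kN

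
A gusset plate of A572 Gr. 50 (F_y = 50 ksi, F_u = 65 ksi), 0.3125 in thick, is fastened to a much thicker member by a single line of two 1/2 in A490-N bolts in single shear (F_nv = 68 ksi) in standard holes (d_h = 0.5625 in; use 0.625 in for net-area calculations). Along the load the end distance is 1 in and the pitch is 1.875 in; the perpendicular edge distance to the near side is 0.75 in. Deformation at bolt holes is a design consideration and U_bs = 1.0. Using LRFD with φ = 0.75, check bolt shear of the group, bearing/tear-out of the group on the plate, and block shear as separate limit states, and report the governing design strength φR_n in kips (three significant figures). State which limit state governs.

20 kips (bolt shear governs)

Bolt shear: A_b = π·0.5²/4 = 0.1963 in²; R_n = 68 × 0.1963 × 2 × 1 = 26.7 kips → 0.75 × 26.7 = 20 kips.
Bearing: edge l_c = 0.7188, r_n = 17.52 kips; interior l_c = 1.312, r_n = 24.38 kips; R_n = 17.52 + 1·24.38 = 41.89 kips → 31.4 kips.
Block shear: A_gv = 0.8984, A_nv = 0.6055, A_nt = 0.1367 in²; R_n = min(0.6F_uA_nv, 0.6F_yA_gv) + U_bs·F_u·A_nt = 32.5 kips → 24.4 kips.
Bolt shear governs: 20 kips.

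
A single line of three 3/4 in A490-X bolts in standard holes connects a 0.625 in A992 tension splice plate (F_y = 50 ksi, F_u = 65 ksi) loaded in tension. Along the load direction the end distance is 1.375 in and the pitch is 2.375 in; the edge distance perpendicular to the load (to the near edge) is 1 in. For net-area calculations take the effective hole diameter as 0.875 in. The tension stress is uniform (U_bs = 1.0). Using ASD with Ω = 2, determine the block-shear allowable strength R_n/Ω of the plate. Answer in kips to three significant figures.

Shear plane L_v = 1.375 + 2·2.375 = 6.125 in; A_gv = 6.125 × 0.625 = 3.828 in².
A_nv = (6.125 − 2.5·0.875) × 0.625 = 2.461 in².
A_nt = (1 − 0.5·0.875) × 0.625 = 0.3516 in².
0.6 F_u A_nv = 95.98 kips; 0.6 F_y A_gv = 114.8 kips → shear rupture governs the shear term.
R_n = 95.98 + 1.0 × 65 × 0.3516 = 118.8 kips.
Allowable strength R_n/Ω = 118.8 / 2 = 59.4 kips.

59.4 kips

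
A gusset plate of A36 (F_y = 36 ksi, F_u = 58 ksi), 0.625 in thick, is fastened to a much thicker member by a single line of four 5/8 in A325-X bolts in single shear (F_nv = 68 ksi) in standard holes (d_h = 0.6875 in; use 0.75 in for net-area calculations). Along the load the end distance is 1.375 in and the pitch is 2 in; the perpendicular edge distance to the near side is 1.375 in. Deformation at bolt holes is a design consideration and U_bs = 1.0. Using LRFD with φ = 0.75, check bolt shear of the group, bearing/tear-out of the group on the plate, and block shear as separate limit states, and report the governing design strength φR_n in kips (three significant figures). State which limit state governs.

Bolt shear: A_b = π·0.625²/4 = 0.3068 in²; R_n = 68 × 0.3068 × 4 × 1 = 83.45 kips → 0.75 × 83.45 = 62.6 kips.
Bearing: edge l_c = 1.031, r_n = 44.86 kips; interior l_c = 1.312, r_n = 54.38 kips; R_n = 44.86 + 3·54.38 = 208 kips → 156 kips.
Block shear: A_gv = 4.609, A_nv = 2.969, A_nt = 0.625 in²; R_n = min(0.6F_uA_nv, 0.6F_yA_gv) + U_bs·F_u·A_nt = 135.8 kips → 102 kips.
Bolt shear governs: 62.6 kips.

62.6 kips (bolt shear governs)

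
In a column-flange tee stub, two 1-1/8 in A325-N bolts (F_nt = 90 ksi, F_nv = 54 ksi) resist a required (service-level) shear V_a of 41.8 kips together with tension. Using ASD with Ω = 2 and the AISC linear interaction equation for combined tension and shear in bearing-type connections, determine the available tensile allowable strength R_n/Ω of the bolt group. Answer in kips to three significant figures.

A_b = π·1.125²/4 = 0.994 in²; f_rv = 41.8 / (2 × 0.994) = 21.03 ksi.
F'_nt = 1.3 F_nt − (Ω F_nt / F_nv) f_rv = 1.3·90 − (2·90/54)·21.03 = 46.91 ksi, capped at F_nt → F'_nt = 46.91 ksi.
R_n = F'_nt · A_b · n = 46.91 × 0.994 × 2 = 93.27 kips.
Allowable strength R_n/Ω = 93.27 / 2 = 46.6 kips.

46.6 kips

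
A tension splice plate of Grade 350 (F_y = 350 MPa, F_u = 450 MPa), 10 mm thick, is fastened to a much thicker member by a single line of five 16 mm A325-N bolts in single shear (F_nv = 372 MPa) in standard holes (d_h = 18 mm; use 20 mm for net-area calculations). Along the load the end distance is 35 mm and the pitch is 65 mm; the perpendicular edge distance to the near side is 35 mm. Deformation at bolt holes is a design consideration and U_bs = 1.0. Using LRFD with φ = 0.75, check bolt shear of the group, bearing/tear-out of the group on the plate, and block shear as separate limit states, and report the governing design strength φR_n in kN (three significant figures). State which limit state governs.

280 kN (bolt shear governs)

Bolt shear: A_b = π·16²/4 = 201.1 mm²; R_n = 372 × 201.1 × 5 × 1 / 1000 = 374 kN → 0.75 × 374 = 280 kN.
Bearing: edge l_c = 26, r_n = 140.4 kN; interior l_c = 47, r_n = 172.8 kN; R_n = 140.4 + 4·172.8 = 831.6 kN → 624 kN.
Block shear: A_gv = 2950, A_nv = 2050, A_nt = 250 mm²; R_n = min(0.6F_uA_nv, 0.6F_yA_gv) + U_bs·F_u·A_nt = 666 kN → 500 kN.
Bolt shear governs: 280 kN.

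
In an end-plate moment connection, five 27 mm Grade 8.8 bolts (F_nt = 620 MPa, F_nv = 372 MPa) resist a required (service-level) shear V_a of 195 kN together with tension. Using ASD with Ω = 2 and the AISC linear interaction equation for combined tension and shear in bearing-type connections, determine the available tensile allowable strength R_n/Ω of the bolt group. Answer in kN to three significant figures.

A_b = π·27²/4 = 572.6 mm²; f_rv = 195 × 1000 / (5 × 572.6) = 68.12 MPa.
F'_nt = 1.3 F_nt − (Ω F_nt / F_nv) f_rv = 1.3·620 − (2·620/372)·68.12 = 578.9 MPa, capped at F_nt → F'_nt = 578.9 MPa.
R_n = F'_nt · A_b · n = 578.9 × 572.6 × 5 / 1000 = 1657 kN.
Allowable strength R_n/Ω = 1657 / 2 = 829 kN.

829 kN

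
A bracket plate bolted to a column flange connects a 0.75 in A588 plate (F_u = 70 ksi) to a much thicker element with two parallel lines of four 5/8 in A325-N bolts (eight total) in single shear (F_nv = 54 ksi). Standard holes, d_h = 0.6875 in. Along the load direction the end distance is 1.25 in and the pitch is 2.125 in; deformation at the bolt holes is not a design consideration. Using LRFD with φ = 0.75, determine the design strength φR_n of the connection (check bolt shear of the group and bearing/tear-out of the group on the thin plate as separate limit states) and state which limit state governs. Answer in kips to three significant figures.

Bolt shear: A_b = π·0.625²/4 = 0.3068 in²; R_n = 54 × 0.3068 × 8 × 1 = 132.5 kips → 0.75 × 132.5 = 99.4 kips.
Bearing (1.5 l_c t F_u ≤ 3.0 d t F_u): upper limit = 3.0·0.625·0.75·70 = 98.44 kips.
  Edge l_c = 1.25 − 0.6875/2 = 0.9062 → r_n = 71.37 kips; interior l_c = 2.125 − 0.6875 = 1.438 → r_n = 98.44 kips.
  R_n,bearing = 2·71.37 + 6·98.44 = 733.4 kips → 0.75 × 733.4 = 550 kips.
Bolt shear governs: 99.4 kips.

99.4 kips (bolt shear governs)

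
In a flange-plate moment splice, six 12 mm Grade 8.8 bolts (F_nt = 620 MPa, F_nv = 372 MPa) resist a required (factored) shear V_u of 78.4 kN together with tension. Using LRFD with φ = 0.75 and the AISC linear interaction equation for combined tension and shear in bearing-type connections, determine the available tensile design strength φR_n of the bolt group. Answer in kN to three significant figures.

A_b = π·12²/4 = 113.1 mm²; f_rv = 78.4 × 1000 / (6 × 113.1) = 115.5 MPa.
F'_nt = 1.3 F_nt − (F_nt / φF_nv) f_rv = 1.3·620 − (620/(0.75·372))·115.5 = 549.3 MPa, capped at F_nt → F'_nt = 549.3 MPa.
R_n = F'_nt · A_b · n = 549.3 × 113.1 × 6 / 1000 = 372.7 kN.
Design strength φR_n = 0.75 × 372.7 = 280 kN.

280 kN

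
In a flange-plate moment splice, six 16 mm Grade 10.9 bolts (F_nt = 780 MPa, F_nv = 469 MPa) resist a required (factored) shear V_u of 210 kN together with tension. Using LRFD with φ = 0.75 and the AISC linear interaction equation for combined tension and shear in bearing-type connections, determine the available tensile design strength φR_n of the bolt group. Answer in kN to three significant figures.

A_b = π·16²/4 = 201.1 mm²; f_rv = 210 × 1000 / (6 × 201.1) = 174.1 MPa.
F'_nt = 1.3 F_nt − (F_nt / φF_nv) f_rv = 1.3·780 − (780/(0.75·469))·174.1 = 628 MPa, capped at F_nt → F'_nt = 628 MPa.
R_n = F'_nt · A_b · n = 628 × 201.1 × 6 / 1000 = 757.6 kN.
Design strength φR_n = 0.75 × 757.6 = 568 kN.

568 kN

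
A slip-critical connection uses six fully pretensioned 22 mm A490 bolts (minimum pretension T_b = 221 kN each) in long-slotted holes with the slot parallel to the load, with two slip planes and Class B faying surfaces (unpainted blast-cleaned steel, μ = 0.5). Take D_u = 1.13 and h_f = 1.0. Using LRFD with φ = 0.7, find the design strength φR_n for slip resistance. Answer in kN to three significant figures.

R_n = μ · D_u · h_f · T_b · n_s · n_b = 0.5 × 1.13 × 1.0 × 221 × 2 × 6 = 1498 kN.
Design strength φR_n = 0.7 × 1498 = 1050 kN.

1050 kN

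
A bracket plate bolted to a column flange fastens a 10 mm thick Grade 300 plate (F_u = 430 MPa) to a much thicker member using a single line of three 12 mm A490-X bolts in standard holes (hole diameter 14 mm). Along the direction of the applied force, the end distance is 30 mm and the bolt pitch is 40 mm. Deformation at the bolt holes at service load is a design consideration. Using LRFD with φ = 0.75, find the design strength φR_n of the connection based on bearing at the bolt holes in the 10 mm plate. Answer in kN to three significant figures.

Per bolt r_n = 1.2 l_c t F_u ≤ 2.4 d t F_u; upper limit = 2.4 × 12 × 10 × 430 / 1000 = 123.8 kN.
Edge bolt: l_c = 30 − 14/2 = 23 mm → 1.2 × 23 × 10 × 430 / 1000 = 118.7 → r_n = 118.7 kN.
Interior bolts: l_c = 40 − 14 = 26 mm → 1.2 × 26 × 10 × 430 / 1000 = 134.2 → r_n = 123.8 kN.
R_n = 1 × 118.7 + 2 × 123.8 = 366.4 kN.
Design strength φR_n = 0.75 × 366.4 = 275 kN.

275 kN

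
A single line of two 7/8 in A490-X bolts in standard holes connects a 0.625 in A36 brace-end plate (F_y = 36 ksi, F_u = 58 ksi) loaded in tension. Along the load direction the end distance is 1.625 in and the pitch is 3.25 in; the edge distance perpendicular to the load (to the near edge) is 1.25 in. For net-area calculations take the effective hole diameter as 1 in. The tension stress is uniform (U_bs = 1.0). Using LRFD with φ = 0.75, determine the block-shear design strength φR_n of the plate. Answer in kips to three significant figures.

69.8 kips

Shear plane L_v = 1.625 + 1·3.25 = 4.875 in; A_gv = 4.875 × 0.625 = 3.047 in².
A_nv = (4.875 − 1.5·1) × 0.625 = 2.109 in².
A_nt = (1.25 − 0.5·1) × 0.625 = 0.4688 in².
0.6 F_u A_nv = 73.41 kips; 0.6 F_y A_gv = 65.81 kips → shear yielding governs the shear term.
R_n = 65.81 + 1.0 × 58 × 0.4688 = 93 kips.
Design strength φR_n = 0.75 × 93 = 69.8 kips.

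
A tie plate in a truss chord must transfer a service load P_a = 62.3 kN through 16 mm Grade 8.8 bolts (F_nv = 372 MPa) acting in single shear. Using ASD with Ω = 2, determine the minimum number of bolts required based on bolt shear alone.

2 bolts

A_b = π·16²/4 = 201.1 mm².
Per-bolt allowable strength R_n/Ω = 372 × 201.1 × 1 / 1000 / 2 = 37.4 kN.
n ≥ 62.3 / 37.4 = 1.666 → use 2 bolts.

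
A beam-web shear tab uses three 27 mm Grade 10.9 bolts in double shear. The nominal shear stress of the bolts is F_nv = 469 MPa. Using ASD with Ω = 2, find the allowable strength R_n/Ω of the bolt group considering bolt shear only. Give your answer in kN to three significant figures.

A_b = π × 27² / 4 = 572.6 mm².
R_n = F_nv · A_b · n · n_s = 469 × 572.6 × 3 × 2 / 1000 = 1611 kN.
Allowable strength R_n/Ω = 1611 / 2 = 806 kN.

806 kN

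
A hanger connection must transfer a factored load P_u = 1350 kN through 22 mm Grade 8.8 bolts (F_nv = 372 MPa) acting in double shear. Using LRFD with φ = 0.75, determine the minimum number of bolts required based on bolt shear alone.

A_b = π·22²/4 = 380.1 mm².
Per-bolt design strength φR_n = 0.75 × 372 × 380.1 × 2 / 1000 = 212.1 kN.
n ≥ 1350 / 212.1 = 6.365 → use 7 bolts.

7 bolts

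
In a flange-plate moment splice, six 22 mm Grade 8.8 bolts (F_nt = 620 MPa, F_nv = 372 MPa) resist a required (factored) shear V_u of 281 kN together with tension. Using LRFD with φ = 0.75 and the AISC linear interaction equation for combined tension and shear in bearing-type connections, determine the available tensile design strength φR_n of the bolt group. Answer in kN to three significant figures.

910 kN

A_b = π·22²/4 = 380.1 mm²; f_rv = 281 × 1000 / (6 × 380.1) = 123.2 MPa.
F'_nt = 1.3 F_nt − (F_nt / φF_nv) f_rv = 1.3·620 − (620/(0.75·372))·123.2 = 532.2 MPa, capped at F_nt → F'_nt = 532.2 MPa.
R_n = F'_nt · A_b · n = 532.2 × 380.1 × 6 / 1000 = 1214 kN.
Design strength φR_n = 0.75 × 1214 = 910 kN.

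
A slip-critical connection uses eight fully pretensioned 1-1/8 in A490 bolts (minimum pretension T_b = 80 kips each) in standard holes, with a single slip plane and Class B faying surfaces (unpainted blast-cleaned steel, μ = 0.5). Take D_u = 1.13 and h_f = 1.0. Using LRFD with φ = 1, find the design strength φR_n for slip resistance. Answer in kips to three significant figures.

362 kips

R_n = μ · D_u · h_f · T_b · n_s · n_b = 0.5 × 1.13 × 1.0 × 80 × 1 × 8 = 361.6 kips.
Design strength φR_n = 1 × 361.6 = 362 kips.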